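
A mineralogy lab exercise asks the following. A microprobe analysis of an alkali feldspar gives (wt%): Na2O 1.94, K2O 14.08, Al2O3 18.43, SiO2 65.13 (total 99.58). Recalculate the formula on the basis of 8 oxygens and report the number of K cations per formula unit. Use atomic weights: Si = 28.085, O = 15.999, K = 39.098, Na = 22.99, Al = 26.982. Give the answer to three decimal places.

0.827 K apfu

Na2O (M=61.979): mol = 0.03130; Na = 0.06260, O = 0.03130.
K2O (M=94.195): mol = 0.14948; K = 0.29896, O = 0.14948.
Al2O3 (M=101.961): mol = 0.18076; Al = 0.36152, O = 0.54228.
SiO2 (M=60.083): mol = 1.08400; Si = 1.08400, O = 2.16800.
ΣO = 2.89106; factor = 8/ΣO = 2.76715.
K apfu = 0.29896 × 2.76715 = 0.827.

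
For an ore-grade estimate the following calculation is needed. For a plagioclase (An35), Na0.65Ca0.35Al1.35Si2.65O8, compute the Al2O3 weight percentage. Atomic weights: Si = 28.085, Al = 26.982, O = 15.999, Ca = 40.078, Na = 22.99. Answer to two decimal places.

25.70 wt%

M(Na0.65Ca0.35Al1.35Si2.65O8) = 267.814 g/mol; M(Al2O3) = 101.961 g/mol.
Moles Al2O3 per formula unit = 1.35 Al ÷ 2 = 0.6750.
Al2O3 fraction = (0.6750 × 101.961) / 267.814 = 68.824/267.814 = 0.2570.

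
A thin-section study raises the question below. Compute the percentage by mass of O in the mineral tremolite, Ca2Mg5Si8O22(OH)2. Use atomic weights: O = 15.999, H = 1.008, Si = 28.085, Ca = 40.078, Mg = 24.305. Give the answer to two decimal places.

47.27 weight percent

Molar mass of Ca2Mg5Si8O22(OH)2: 2*40.078 + 5*24.305 + 8*28.085 + 24*15.999 + 2*1.008 = 812.353 g/mol.
Mass of O per formula unit: 24 × 15.999 = 383.976 g.
Weight fraction O = 383.976 / 812.353 = 0.4727.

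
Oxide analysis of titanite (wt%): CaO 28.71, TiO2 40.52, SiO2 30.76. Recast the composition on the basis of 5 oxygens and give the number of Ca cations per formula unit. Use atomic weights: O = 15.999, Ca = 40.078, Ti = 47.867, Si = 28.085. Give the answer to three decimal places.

1.004 Ca apfu

CaO: 28.71/56.077 = 0.51197 mol → 0.51197 mol Ca, 0.51197 mol O.
TiO2: 40.52/79.865 = 0.50736 mol → 0.50736 mol Ti, 1.01472 mol O.
SiO2: 30.76/60.083 = 0.51196 mol → 0.51196 mol Si, 1.02392 mol O.
Total oxygen = 2.55061 mol. Normalization factor = 5/2.55061 = 1.96032.
Ca per 5 O = 0.51197 × 1.96032 = 1.004.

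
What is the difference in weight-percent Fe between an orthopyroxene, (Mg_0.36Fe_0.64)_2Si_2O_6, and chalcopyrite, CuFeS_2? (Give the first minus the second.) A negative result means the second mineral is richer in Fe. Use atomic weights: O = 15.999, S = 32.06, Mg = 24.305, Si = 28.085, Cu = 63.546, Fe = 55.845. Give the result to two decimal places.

M((Mg_0.36Fe_0.64)_2Si_2O_6) = 241.145 g/mol, so wt% Fe = 71.482/241.145 × 100 = 29.64%.
M(CuFeS_2) = 183.511 g/mol, so wt% Fe = 55.845/183.511 × 100 = 30.43%.
29.64 − 30.43 = -0.79 pp.

-0.79 percentage points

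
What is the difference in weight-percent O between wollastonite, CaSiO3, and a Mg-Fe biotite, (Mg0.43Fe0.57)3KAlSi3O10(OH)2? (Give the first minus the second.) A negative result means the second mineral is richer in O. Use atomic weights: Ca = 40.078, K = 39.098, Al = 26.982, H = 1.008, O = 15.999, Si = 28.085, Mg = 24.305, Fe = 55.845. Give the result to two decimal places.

O in CaSiO3: molar mass 116.160 g/mol; 3×15.999 = 47.997 g → 41.32 wt%.
O in (Mg0.43Fe0.57)3KAlSi3O10(OH)2: molar mass 471.187 g/mol; 12×15.999 = 191.988 g → 40.75 wt%.
Difference = 41.32 − 40.75 = 0.57 percentage points.

0.57 percentage points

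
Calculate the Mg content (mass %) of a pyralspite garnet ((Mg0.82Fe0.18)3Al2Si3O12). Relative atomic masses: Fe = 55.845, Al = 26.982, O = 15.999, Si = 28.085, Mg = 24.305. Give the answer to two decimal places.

Formula mass = 2.46×24.305 + 0.54×55.845 + 2×26.982 + 3×28.085 + 12×15.999 = 420.154 g/mol, of which 59.790 g is Mg.
So Mg makes up 59.790/420.154 = 0.1423 of the mass, i.e. 14.23%.

14.23 mass %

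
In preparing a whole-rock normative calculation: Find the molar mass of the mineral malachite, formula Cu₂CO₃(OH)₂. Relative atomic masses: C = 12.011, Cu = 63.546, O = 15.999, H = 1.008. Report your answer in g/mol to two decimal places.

221.11 g/mol

The formula mass is the sum 2(63.546) + 1(12.011) + 5(15.999) + 2(1.008).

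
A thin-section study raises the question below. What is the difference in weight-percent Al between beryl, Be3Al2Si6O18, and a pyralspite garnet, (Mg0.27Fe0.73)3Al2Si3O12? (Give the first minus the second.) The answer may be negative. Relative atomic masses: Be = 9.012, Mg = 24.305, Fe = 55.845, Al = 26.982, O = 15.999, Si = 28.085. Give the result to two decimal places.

Al in Be3Al2Si6O18: molar mass 537.492 g/mol; 2×26.982 = 53.964 g → 10.04 wt%.
Al in (Mg0.27Fe0.73)3Al2Si3O12: molar mass 472.195 g/mol; 2×26.982 = 53.964 g → 11.43 wt%.
Difference = 10.04 − 11.43 = -1.39 percentage points.

-1.39 percentage points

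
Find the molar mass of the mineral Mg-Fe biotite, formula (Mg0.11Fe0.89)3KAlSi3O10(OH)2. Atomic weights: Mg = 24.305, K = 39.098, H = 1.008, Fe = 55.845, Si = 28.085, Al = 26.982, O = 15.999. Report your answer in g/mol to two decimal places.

The formula mass is the sum 0.33*24.305 + 2.67*55.845 + 1*39.098 + 1*26.982 + 3*28.085 + 12*15.999 + 2*1.008.

501.47 g/mol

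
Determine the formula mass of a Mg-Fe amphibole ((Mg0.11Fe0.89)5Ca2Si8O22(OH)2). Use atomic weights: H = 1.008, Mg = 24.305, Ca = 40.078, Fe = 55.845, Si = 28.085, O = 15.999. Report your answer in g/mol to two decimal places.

952.71 g/mol

The formula mass is the sum 0.55*24.305 + 4.45*55.845 + 2*40.078 + 8*28.085 + 24*15.999 + 2*1.008.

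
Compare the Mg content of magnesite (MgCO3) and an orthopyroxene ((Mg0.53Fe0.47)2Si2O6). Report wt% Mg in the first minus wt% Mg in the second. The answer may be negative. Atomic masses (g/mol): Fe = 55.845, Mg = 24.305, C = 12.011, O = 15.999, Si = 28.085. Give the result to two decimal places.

17.65 percentage points

Mg in MgCO3: molar mass 84.313 g/mol; 1×24.305 = 24.305 g → 28.83 wt%.
Mg in (Mg0.53Fe0.47)2Si2O6: molar mass 230.422 g/mol; 1.06×24.305 = 25.763 g → 11.18 wt%.
Difference = 28.83 − 11.18 = 17.65 percentage points.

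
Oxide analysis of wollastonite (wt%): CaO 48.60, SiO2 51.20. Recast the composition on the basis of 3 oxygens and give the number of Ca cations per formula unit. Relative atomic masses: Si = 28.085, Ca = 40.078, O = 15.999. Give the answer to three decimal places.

1.011 Ca apfu

CaO (M=56.077): mol = 0.86667; Ca = 0.86667, O = 0.86667.
SiO2 (M=60.083): mol = 0.85215; Si = 0.85215, O = 1.70430.
ΣO = 2.57097; factor = 3/ΣO = 1.16687.
Ca apfu = 0.86667 × 1.16687 = 1.011.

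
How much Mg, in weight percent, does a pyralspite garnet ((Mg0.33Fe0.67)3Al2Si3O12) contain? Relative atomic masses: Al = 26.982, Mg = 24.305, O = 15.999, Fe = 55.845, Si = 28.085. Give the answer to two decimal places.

5.16 weight percent

M((Mg0.33Fe0.67)3Al2Si3O12) = 466.517 g/mol.
Mg contributes 0.99 × 24.305 = 24.062 g per mole.
24.062/466.517 = 0.0516 → 5.16%.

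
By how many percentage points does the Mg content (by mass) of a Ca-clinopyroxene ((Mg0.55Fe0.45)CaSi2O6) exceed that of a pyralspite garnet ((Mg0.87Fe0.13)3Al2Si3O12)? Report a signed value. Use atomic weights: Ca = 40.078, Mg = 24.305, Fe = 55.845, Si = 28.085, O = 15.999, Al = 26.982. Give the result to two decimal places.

-9.48 percentage points

M((Mg0.55Fe0.45)CaSi2O6) = 230.740 g/mol, so wt% Mg = 13.368/230.740 × 100 = 5.79%.
M((Mg0.87Fe0.13)3Al2Si3O12) = 415.423 g/mol, so wt% Mg = 63.436/415.423 × 100 = 15.27%.
5.79 − 15.27 = -9.48 pp.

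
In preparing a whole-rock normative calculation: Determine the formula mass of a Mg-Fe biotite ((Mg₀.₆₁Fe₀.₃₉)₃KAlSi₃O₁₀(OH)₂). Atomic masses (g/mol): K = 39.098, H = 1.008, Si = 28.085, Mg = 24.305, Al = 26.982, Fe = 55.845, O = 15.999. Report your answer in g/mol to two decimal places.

454.16 g/mol

The formula mass is the sum 1.83*24.305 + 1.17*55.845 + 1*39.098 + 1*26.982 + 3*28.085 + 12*15.999 + 2*1.008.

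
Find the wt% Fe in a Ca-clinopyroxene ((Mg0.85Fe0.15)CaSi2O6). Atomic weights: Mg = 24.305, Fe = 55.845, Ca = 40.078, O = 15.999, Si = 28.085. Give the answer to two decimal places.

3.79 wt%

M((Mg0.85Fe0.15)CaSi2O6) = 221.278 g/mol.
Fe contributes 0.15 × 55.845 = 8.377 g per mole.
8.377/221.278 = 0.0379 → 3.79%.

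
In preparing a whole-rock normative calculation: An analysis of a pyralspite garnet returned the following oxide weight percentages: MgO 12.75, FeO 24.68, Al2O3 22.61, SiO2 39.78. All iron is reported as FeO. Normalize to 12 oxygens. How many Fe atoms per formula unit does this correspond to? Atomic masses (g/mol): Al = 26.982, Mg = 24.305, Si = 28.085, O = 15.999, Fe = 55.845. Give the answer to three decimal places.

1.556 Fe apfu

MgO (M=40.304): mol = 0.31635; Mg = 0.31635, O = 0.31635.
FeO (M=71.844): mol = 0.34352; Fe = 0.34352, O = 0.34352.
Al2O3 (M=101.961): mol = 0.22175; Al = 0.44350, O = 0.66525.
SiO2 (M=60.083): mol = 0.66208; Si = 0.66208, O = 1.32416.
ΣO = 2.64928; factor = 12/ΣO = 4.52953.
Fe apfu = 0.34352 × 4.52953 = 1.556.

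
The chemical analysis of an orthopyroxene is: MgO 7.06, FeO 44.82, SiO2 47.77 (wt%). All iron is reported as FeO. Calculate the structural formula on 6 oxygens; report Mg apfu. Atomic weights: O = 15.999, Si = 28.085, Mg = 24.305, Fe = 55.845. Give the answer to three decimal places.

0.440 Mg apfu

MgO (M=40.304): mol = 0.17517; Mg = 0.17517, O = 0.17517.
FeO (M=71.844): mol = 0.62385; Fe = 0.62385, O = 0.62385.
SiO2 (M=60.083): mol = 0.79507; Si = 0.79507, O = 1.59014.
ΣO = 2.38916; factor = 6/ΣO = 2.51134.
Mg apfu = 0.17517 × 2.51134 = 0.440.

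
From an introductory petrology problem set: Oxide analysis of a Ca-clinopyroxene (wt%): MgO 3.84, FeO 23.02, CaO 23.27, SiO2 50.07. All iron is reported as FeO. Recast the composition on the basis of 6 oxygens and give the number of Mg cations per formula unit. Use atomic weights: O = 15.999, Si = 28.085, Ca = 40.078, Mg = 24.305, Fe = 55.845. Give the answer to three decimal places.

0.229 Mg apfu

3.84 wt% MgO ÷ 40.304 g/mol = 0.09528 mol, giving 0.09528 Mg and 0.09528 O.
23.02 wt% FeO ÷ 71.844 g/mol = 0.32042 mol, giving 0.32042 Fe and 0.32042 O.
23.27 wt% CaO ÷ 56.077 g/mol = 0.41497 mol, giving 0.41497 Ca and 0.41497 O.
50.07 wt% SiO2 ÷ 60.083 g/mol = 0.83335 mol, giving 0.83335 Si and 1.66670 O.
Oxygen sums to 2.49737; scaling by 6/2.49737 = 2.40253 puts the formula on 6 O.
Mg: 0.09528 × 2.40253 = 0.229 atoms per formula unit.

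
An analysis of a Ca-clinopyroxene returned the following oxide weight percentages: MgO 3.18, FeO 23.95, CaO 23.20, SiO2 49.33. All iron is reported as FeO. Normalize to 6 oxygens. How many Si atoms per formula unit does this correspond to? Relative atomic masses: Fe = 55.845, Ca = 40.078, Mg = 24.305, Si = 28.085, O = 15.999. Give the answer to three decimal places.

1.996 Si apfu

3.18 wt% MgO ÷ 40.304 g/mol = 0.07890 mol, giving 0.07890 Mg and 0.07890 O.
23.95 wt% FeO ÷ 71.844 g/mol = 0.33336 mol, giving 0.33336 Fe and 0.33336 O.
23.20 wt% CaO ÷ 56.077 g/mol = 0.41372 mol, giving 0.41372 Ca and 0.41372 O.
49.33 wt% SiO2 ÷ 60.083 g/mol = 0.82103 mol, giving 0.82103 Si and 1.64206 O.
Oxygen sums to 2.46804; scaling by 6/2.46804 = 2.43108 puts the formula on 6 O.
Si: 0.82103 × 2.43108 = 1.996 atoms per formula unit.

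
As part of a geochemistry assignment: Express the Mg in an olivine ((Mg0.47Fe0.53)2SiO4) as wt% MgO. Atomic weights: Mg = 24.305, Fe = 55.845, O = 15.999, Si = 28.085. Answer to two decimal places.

Formula mass = 174.123 g/mol.
0.94 Mg → 0.9400 mol MgO per formula unit; M(MgO) = 40.304, so MgO mass = 37.886 g.
37.886/174.123 × 100 = 21.76 wt%.

21.76 wt%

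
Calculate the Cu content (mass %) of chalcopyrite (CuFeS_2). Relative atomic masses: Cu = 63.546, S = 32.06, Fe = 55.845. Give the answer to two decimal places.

M(CuFeS_2) = 183.511 g/mol.
Cu contributes 1 × 63.546 = 63.546 g per mole.
63.546/183.511 = 0.3463 → 34.63%.

34.63 mass %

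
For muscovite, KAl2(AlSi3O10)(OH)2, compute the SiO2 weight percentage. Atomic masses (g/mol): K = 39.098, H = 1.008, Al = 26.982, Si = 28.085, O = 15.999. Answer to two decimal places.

Molar mass of KAl2(AlSi3O10)(OH)2 = 1×39.098 + 3×26.982 + 3×28.085 + 12×15.999 + 2×1.008 = 398.303 g/mol.
Each formula unit contains 3 Si, equivalent to 3/1 = 3.0000 mol SiO2.
M(SiO2) = 1×28.085 + 2×15.999 = 60.083 g/mol.
Mass of SiO2 per formula unit = 3.0000 × 60.083 = 180.249 g.
SiO2 wt% = 180.249 / 398.303 × 100 = 45.25%.

45.25 wt%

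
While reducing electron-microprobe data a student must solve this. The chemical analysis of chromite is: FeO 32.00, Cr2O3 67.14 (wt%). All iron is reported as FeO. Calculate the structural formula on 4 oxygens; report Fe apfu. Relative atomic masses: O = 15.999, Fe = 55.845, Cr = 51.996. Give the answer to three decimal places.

1.006 Fe apfu

FeO: 32.00/71.844 = 0.44541 mol → 0.44541 mol Fe, 0.44541 mol O.
Cr2O3: 67.14/151.989 = 0.44174 mol → 0.88348 mol Cr, 1.32522 mol O.
Total oxygen = 1.77063 mol. Normalization factor = 4/1.77063 = 2.25908.
Fe per 4 O = 0.44541 × 2.25908 = 1.006.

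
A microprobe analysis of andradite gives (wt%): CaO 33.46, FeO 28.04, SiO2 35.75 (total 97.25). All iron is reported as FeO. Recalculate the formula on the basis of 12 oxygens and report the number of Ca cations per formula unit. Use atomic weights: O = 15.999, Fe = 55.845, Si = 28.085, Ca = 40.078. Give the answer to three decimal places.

3.289 Ca apfu

CaO (M=56.077): mol = 0.59668; Ca = 0.59668, O = 0.59668.
FeO (M=71.844): mol = 0.39029; Fe = 0.39029, O = 0.39029.
SiO2 (M=60.083): mol = 0.59501; Si = 0.59501, O = 1.19002.
ΣO = 2.17699; factor = 12/ΣO = 5.51220.
Ca apfu = 0.59668 × 5.51220 = 3.289.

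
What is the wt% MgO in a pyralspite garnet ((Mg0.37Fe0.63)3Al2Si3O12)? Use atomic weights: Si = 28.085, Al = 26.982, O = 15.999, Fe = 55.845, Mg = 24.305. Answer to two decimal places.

9.67 wt%

Formula mass = 462.733 g/mol.
1.11 Mg → 1.1100 mol MgO per formula unit; M(MgO) = 40.304, so MgO mass = 44.737 g.
44.737/462.733 × 100 = 9.67 wt%.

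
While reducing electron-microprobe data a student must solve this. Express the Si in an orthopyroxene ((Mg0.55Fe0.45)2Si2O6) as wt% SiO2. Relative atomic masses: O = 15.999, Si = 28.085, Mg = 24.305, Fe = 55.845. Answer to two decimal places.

52.44 wt%

Molar mass of (Mg0.55Fe0.45)2Si2O6 = 1.10·24.305 + 0.90·55.845 + 2·28.085 + 6·15.999 = 229.160 g/mol.
Each formula unit contains 2 Si, equivalent to 2/1 = 2.0000 mol SiO2.
M(SiO2) = 1×28.085 + 2×15.999 = 60.083 g/mol.
Mass of SiO2 per formula unit = 2.0000 × 60.083 = 120.166 g.
SiO2 wt% = 120.166 / 229.160 × 100 = 52.44%.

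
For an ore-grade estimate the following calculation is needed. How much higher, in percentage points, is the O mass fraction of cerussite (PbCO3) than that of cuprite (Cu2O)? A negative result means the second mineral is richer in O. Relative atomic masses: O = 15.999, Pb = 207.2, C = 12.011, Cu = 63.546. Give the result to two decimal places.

6.78 percentage points

O in PbCO3: molar mass 267.208 g/mol; 3×15.999 = 47.997 g → 17.96 wt%.
O in Cu2O: molar mass 143.091 g/mol; 1×15.999 = 15.999 g → 11.18 wt%.
Difference = 17.96 − 11.18 = 6.78 percentage points.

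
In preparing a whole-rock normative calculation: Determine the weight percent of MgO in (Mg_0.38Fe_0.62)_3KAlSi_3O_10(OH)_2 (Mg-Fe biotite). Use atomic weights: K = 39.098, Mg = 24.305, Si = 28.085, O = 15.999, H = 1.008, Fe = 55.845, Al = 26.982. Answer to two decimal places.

Formula mass = 475.918 g/mol.
1.14 Mg → 1.1400 mol MgO per formula unit; M(MgO) = 40.304, so MgO mass = 45.947 g.
45.947/475.918 × 100 = 9.65 wt%.

9.65 wt%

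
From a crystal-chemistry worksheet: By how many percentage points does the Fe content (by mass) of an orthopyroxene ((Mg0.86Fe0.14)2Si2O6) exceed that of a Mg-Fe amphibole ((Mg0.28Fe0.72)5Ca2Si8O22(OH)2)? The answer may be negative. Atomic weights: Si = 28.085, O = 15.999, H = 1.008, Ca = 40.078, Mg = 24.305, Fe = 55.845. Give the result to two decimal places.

Fe in (Mg0.86Fe0.14)2Si2O6: molar mass 209.605 g/mol; 0.28×55.845 = 15.637 g → 7.46 wt%.
Fe in (Mg0.28Fe0.72)5Ca2Si8O22(OH)2: molar mass 925.897 g/mol; 3.60×55.845 = 201.042 g → 21.71 wt%.
Difference = 7.46 − 21.71 = -14.25 percentage points.

-14.25 percentage points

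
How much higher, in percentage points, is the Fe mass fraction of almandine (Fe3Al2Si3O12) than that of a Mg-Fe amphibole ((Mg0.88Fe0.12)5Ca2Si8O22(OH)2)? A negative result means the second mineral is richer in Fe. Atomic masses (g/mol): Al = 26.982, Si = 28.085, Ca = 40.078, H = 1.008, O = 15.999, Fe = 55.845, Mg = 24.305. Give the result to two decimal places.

M(Fe3Al2Si3O12) = 497.742 g/mol, so wt% Fe = 167.535/497.742 × 100 = 33.66%.
M((Mg0.88Fe0.12)5Ca2Si8O22(OH)2) = 831.277 g/mol, so wt% Fe = 33.507/831.277 × 100 = 4.03%.
33.66 − 4.03 = 29.63 pp.

29.63 percentage points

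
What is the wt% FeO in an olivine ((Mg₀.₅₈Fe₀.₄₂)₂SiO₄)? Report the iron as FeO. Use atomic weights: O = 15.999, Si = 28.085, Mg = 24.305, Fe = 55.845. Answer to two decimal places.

M((Mg₀.₅₈Fe₀.₄₂)₂SiO₄) = 167.185 g/mol; M(FeO) = 71.844 g/mol.
Moles FeO per formula unit = 0.84 Fe ÷ 1 = 0.8400.
FeO fraction = (0.8400 × 71.844) / 167.185 = 60.349/167.185 = 0.3610.

36.10 wt%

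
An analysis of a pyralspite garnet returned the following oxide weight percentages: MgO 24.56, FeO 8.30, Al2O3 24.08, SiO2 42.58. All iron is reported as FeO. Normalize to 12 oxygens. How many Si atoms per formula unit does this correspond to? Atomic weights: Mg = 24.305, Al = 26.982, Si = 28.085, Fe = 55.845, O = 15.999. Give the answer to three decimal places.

2.983 Si apfu

MgO (M=40.304): mol = 0.60937; Mg = 0.60937, O = 0.60937.
FeO (M=71.844): mol = 0.11553; Fe = 0.11553, O = 0.11553.
Al2O3 (M=101.961): mol = 0.23617; Al = 0.47234, O = 0.70851.
SiO2 (M=60.083): mol = 0.70869; Si = 0.70869, O = 1.41738.
ΣO = 2.85079; factor = 12/ΣO = 4.20936.
Si apfu = 0.70869 × 4.20936 = 2.983.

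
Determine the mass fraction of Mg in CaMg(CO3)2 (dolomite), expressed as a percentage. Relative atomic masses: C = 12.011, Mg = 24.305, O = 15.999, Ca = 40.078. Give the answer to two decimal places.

13.18 wt%

M(CaMg(CO3)2) = 184.399 g/mol.
Mg contributes 1 × 24.305 = 24.305 g per mole.
24.305/184.399 = 0.1318 → 13.18%.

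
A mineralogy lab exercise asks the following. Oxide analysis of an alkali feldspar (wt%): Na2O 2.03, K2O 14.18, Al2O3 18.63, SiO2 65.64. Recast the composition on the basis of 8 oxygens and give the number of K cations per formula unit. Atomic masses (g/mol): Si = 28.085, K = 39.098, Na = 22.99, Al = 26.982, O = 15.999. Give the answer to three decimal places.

0.826 K apfu

Na2O: 2.03/61.979 = 0.03275 mol → 0.06550 mol Na, 0.03275 mol O.
K2O: 14.18/94.195 = 0.15054 mol → 0.30108 mol K, 0.15054 mol O.
Al2O3: 18.63/101.961 = 0.18272 mol → 0.36544 mol Al, 0.54816 mol O.
SiO2: 65.64/60.083 = 1.09249 mol → 1.09249 mol Si, 2.18498 mol O.
Total oxygen = 2.91643 mol. Normalization factor = 8/2.91643 = 2.74308.
K per 8 O = 0.30108 × 2.74308 = 0.826.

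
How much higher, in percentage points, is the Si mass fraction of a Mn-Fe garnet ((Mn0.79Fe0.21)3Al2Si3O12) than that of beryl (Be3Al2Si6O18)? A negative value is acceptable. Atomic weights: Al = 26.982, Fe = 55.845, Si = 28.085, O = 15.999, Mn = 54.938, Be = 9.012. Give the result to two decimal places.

Si in (Mn0.79Fe0.21)3Al2Si3O12: molar mass 495.592 g/mol; 3×28.085 = 84.255 g → 17.00 wt%.
Si in Be3Al2Si6O18: molar mass 537.492 g/mol; 6×28.085 = 168.510 g → 31.35 wt%.
Difference = 17.00 − 31.35 = -14.35 percentage points.

-14.35 percentage points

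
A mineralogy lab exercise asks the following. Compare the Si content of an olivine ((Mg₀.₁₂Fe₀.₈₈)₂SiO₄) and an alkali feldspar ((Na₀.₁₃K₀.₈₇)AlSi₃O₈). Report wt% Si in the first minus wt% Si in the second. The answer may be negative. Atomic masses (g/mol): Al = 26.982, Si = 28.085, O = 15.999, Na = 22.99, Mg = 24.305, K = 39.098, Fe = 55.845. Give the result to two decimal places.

First mineral: 28.085 g Si in 196.201 g formula = 14.31 wt% Si.
Second mineral: 84.255 g Si in 276.233 g formula = 30.50 wt% Si.
14.31% − 30.50% gives a difference of -16.19 percentage points.

-16.19 percentage points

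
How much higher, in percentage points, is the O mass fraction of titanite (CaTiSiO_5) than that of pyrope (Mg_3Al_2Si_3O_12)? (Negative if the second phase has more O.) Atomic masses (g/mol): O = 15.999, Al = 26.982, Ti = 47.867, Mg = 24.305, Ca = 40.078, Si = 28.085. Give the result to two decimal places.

-6.82 percentage points

First mineral: 79.995 g O in 196.025 g formula = 40.81 wt% O.
Second mineral: 191.988 g O in 403.122 g formula = 47.63 wt% O.
40.81% − 47.63% gives a difference of -6.82 percentage points.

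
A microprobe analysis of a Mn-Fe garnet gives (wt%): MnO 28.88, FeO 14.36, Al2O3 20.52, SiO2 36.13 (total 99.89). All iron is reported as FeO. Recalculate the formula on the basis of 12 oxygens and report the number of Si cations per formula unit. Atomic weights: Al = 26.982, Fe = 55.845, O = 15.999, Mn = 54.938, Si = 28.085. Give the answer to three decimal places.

2.990 Si apfu

MnO (M=70.937): mol = 0.40712; Mn = 0.40712, O = 0.40712.
FeO (M=71.844): mol = 0.19988; Fe = 0.19988, O = 0.19988.
Al2O3 (M=101.961): mol = 0.20125; Al = 0.40250, O = 0.60375.
SiO2 (M=60.083): mol = 0.60133; Si = 0.60133, O = 1.20266.
ΣO = 2.41341; factor = 12/ΣO = 4.97222.
Si apfu = 0.60133 × 4.97222 = 2.990.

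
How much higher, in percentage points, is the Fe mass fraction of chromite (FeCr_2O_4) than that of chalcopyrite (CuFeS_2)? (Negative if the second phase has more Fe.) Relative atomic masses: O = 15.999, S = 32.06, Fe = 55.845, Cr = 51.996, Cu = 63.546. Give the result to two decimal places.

First mineral: 55.845 g Fe in 223.833 g formula = 24.95 wt% Fe.
Second mineral: 55.845 g Fe in 183.511 g formula = 30.43 wt% Fe.
24.95% − 30.43% gives a difference of -5.48 percentage points.

-5.48 percentage points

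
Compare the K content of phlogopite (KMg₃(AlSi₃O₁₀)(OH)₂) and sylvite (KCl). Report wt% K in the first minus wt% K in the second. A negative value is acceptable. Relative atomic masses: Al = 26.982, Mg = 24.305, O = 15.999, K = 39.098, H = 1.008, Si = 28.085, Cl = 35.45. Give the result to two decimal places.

First mineral: 39.098 g K in 417.254 g formula = 9.37 wt% K.
Second mineral: 39.098 g K in 74.548 g formula = 52.45 wt% K.
9.37% − 52.45% gives a difference of -43.08 percentage points.

-43.08 percentage points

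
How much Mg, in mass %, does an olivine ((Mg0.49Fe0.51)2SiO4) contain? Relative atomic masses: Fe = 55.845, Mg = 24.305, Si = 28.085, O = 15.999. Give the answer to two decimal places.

Formula mass = 0.98×24.305 + 1.02×55.845 + 1×28.085 + 4×15.999 = 172.862 g/mol, of which 23.819 g is Mg.
So Mg makes up 23.819/172.862 = 0.1378 of the mass, i.e. 13.78%.

13.78 mass %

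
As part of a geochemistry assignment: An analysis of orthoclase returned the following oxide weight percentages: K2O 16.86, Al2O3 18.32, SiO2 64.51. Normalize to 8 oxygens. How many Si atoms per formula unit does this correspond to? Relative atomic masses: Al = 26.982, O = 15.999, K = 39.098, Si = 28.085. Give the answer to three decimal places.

K2O: 16.86/94.195 = 0.17899 mol → 0.35798 mol K, 0.17899 mol O.
Al2O3: 18.32/101.961 = 0.17968 mol → 0.35936 mol Al, 0.53904 mol O.
SiO2: 64.51/60.083 = 1.07368 mol → 1.07368 mol Si, 2.14736 mol O.
Total oxygen = 2.86539 mol. Normalization factor = 8/2.86539 = 2.79194.
Si per 8 O = 1.07368 × 2.79194 = 2.998.

2.998 Si apfu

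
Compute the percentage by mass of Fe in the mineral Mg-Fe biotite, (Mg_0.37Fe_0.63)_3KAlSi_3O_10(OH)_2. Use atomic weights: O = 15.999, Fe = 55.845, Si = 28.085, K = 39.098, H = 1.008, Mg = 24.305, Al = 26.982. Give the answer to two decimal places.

22.13 mass %

Formula mass = 1.11*24.305 + 1.89*55.845 + 1*39.098 + 1*26.982 + 3*28.085 + 12*15.999 + 2*1.008 = 476.865 g/mol, of which 105.547 g is Fe.
So Fe makes up 105.547/476.865 = 0.2213 of the mass, i.e. 22.13%.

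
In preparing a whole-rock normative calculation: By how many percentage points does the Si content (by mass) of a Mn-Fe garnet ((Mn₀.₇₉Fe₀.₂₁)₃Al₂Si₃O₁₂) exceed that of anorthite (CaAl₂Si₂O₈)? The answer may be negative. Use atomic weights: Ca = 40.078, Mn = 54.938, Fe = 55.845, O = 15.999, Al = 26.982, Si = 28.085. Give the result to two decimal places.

-3.19 percentage points

First mineral: 84.255 g Si in 495.592 g formula = 17.00 wt% Si.
Second mineral: 56.170 g Si in 278.204 g formula = 20.19 wt% Si.
17.00% − 20.19% gives a difference of -3.19 percentage points.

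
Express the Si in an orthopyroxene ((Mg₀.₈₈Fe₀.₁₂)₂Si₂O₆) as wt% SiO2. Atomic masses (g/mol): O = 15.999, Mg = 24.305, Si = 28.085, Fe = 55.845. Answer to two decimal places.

Formula mass = 208.344 g/mol.
2 Si → 2.0000 mol SiO2 per formula unit; M(SiO2) = 60.083, so SiO2 mass = 120.166 g.
120.166/208.344 × 100 = 57.68 wt%.

57.68 wt%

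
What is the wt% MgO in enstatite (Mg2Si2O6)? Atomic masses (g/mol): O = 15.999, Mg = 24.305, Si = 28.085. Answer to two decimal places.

40.15 wt%

M(Mg2Si2O6) = 200.774 g/mol; M(MgO) = 40.304 g/mol.
Moles MgO per formula unit = 2 Mg ÷ 1 = 2.0000.
MgO fraction = (2.0000 × 40.304) / 200.774 = 80.608/200.774 = 0.4015.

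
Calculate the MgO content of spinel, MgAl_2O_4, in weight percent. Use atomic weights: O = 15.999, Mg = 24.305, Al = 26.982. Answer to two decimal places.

Molar mass of MgAl_2O_4 = 1×24.305 + 2×26.982 + 4×15.999 = 142.265 g/mol.
Each formula unit contains 1 Mg, equivalent to 1/1 = 1.0000 mol MgO.
M(MgO) = 1×24.305 + 1×15.999 = 40.304 g/mol.
Mass of MgO per formula unit = 1.0000 × 40.304 = 40.304 g.
MgO wt% = 40.304 / 142.265 × 100 = 28.33%.

28.33 wt%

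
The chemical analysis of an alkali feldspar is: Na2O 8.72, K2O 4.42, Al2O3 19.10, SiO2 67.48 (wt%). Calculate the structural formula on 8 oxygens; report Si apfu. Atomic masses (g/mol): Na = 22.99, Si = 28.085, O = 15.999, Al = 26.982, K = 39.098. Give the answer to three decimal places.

2.999 Si apfu

Na2O (M=61.979): mol = 0.14069; Na = 0.28138, O = 0.14069.
K2O (M=94.195): mol = 0.04692; K = 0.09384, O = 0.04692.
Al2O3 (M=101.961): mol = 0.18733; Al = 0.37466, O = 0.56199.
SiO2 (M=60.083): mol = 1.12311; Si = 1.12311, O = 2.24622.
ΣO = 2.99582; factor = 8/ΣO = 2.67039.
Si apfu = 1.12311 × 2.67039 = 2.999.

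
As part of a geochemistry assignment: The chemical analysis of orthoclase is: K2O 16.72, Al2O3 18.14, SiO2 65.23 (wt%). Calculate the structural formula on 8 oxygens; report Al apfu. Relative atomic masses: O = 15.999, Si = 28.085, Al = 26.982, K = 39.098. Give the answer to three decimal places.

0.988 Al apfu

K2O: 16.72/94.195 = 0.17750 mol → 0.35500 mol K, 0.17750 mol O.
Al2O3: 18.14/101.961 = 0.17791 mol → 0.35582 mol Al, 0.53373 mol O.
SiO2: 65.23/60.083 = 1.08566 mol → 1.08566 mol Si, 2.17132 mol O.
Total oxygen = 2.88255 mol. Normalization factor = 8/2.88255 = 2.77532.
Al per 8 O = 0.35582 × 2.77532 = 0.988.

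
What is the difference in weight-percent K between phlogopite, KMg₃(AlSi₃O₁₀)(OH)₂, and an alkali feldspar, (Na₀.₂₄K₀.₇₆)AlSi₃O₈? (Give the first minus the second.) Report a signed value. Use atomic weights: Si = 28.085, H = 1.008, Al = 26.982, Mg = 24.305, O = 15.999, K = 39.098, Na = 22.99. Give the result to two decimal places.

First mineral: 39.098 g K in 417.254 g formula = 9.37 wt% K.
Second mineral: 29.714 g K in 274.461 g formula = 10.83 wt% K.
9.37% − 10.83% gives a difference of -1.46 percentage points.

-1.46 percentage points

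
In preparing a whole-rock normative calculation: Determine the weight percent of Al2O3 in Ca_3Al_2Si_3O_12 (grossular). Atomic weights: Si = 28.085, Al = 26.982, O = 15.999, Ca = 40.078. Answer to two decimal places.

22.64 wt%

Formula mass = 450.441 g/mol.
2 Al → 1.0000 mol Al2O3 per formula unit; M(Al2O3) = 101.961, so Al2O3 mass = 101.961 g.
101.961/450.441 × 100 = 22.64 wt%.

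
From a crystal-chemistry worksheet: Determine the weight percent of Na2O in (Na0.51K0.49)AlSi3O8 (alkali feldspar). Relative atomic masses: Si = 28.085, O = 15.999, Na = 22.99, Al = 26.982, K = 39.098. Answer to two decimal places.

5.85 wt%

Molar mass of (Na0.51K0.49)AlSi3O8 = 0.51·22.99 + 0.49·39.098 + 1·26.982 + 3·28.085 + 8·15.999 = 270.112 g/mol.
Each formula unit contains 0.51 Na, equivalent to 0.51/2 = 0.2550 mol Na2O.
M(Na2O) = 2×22.99 + 1×15.999 = 61.979 g/mol.
Mass of Na2O per formula unit = 0.2550 × 61.979 = 15.805 g.
Na2O wt% = 15.805 / 270.112 × 100 = 5.85%.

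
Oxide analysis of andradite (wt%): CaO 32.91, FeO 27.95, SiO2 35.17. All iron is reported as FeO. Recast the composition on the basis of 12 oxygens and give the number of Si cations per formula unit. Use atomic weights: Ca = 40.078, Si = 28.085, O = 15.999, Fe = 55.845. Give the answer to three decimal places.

32.91 wt% CaO ÷ 56.077 g/mol = 0.58687 mol, giving 0.58687 Ca and 0.58687 O.
27.95 wt% FeO ÷ 71.844 g/mol = 0.38904 mol, giving 0.38904 Fe and 0.38904 O.
35.17 wt% SiO2 ÷ 60.083 g/mol = 0.58536 mol, giving 0.58536 Si and 1.17072 O.
Oxygen sums to 2.14663; scaling by 12/2.14663 = 5.59016 puts the formula on 12 O.
Si: 0.58536 × 5.59016 = 3.272 atoms per formula unit.

3.272 Si apfu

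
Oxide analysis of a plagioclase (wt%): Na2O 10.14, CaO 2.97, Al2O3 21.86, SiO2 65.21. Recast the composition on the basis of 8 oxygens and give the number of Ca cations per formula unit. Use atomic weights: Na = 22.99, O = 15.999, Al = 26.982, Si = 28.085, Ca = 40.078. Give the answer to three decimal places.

Na2O (M=61.979): mol = 0.16360; Na = 0.32720, O = 0.16360.
CaO (M=56.077): mol = 0.05296; Ca = 0.05296, O = 0.05296.
Al2O3 (M=101.961): mol = 0.21440; Al = 0.42880, O = 0.64320.
SiO2 (M=60.083): mol = 1.08533; Si = 1.08533, O = 2.17066.
ΣO = 3.03042; factor = 8/ΣO = 2.63990.
Ca apfu = 0.05296 × 2.63990 = 0.140.

0.140 Ca apfu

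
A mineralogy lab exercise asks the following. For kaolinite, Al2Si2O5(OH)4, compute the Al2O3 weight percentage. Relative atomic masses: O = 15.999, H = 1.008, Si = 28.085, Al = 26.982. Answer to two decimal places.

Formula mass = 258.157 g/mol.
2 Al → 1.0000 mol Al2O3 per formula unit; M(Al2O3) = 101.961, so Al2O3 mass = 101.961 g.
101.961/258.157 × 100 = 39.50 wt%.

39.50 wt%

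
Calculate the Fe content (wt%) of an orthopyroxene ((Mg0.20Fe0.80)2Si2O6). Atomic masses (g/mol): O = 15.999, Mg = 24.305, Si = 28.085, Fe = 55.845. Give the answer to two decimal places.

35.56 wt%

M((Mg0.20Fe0.80)2Si2O6) = 251.238 g/mol.
Fe contributes 1.60 × 55.845 = 89.352 g per mole.
89.352/251.238 = 0.3556 → 35.56%.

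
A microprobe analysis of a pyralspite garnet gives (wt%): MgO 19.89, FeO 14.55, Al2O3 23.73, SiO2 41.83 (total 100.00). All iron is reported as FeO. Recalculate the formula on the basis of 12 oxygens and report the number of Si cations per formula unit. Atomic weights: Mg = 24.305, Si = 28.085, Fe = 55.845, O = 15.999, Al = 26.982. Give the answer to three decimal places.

MgO: 19.89/40.304 = 0.49350 mol → 0.49350 mol Mg, 0.49350 mol O.
FeO: 14.55/71.844 = 0.20252 mol → 0.20252 mol Fe, 0.20252 mol O.
Al2O3: 23.73/101.961 = 0.23274 mol → 0.46548 mol Al, 0.69822 mol O.
SiO2: 41.83/60.083 = 0.69620 mol → 0.69620 mol Si, 1.39240 mol O.
Total oxygen = 2.78664 mol. Normalization factor = 12/2.78664 = 4.30626.
Si per 12 O = 0.69620 × 4.30626 = 2.998.

2.998 Si apfu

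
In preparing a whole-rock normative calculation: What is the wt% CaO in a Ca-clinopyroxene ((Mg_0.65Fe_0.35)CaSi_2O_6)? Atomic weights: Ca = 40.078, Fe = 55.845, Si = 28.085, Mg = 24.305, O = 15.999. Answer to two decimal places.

24.64 wt%

Molar mass of (Mg_0.65Fe_0.35)CaSi_2O_6 = 0.65*24.305 + 0.35*55.845 + 1*40.078 + 2*28.085 + 6*15.999 = 227.586 g/mol.
Each formula unit contains 1 Ca, equivalent to 1/1 = 1.0000 mol CaO.
M(CaO) = 1×40.078 + 1×15.999 = 56.077 g/mol.
Mass of CaO per formula unit = 1.0000 × 56.077 = 56.077 g.
CaO wt% = 56.077 / 227.586 × 100 = 24.64%.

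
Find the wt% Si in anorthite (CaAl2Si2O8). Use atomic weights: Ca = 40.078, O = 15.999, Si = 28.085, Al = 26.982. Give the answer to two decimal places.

M(CaAl2Si2O8) = 278.204 g/mol.
Si contributes 2 × 28.085 = 56.170 g per mole.
56.170/278.204 = 0.2019 → 20.19%.

20.19 weight percent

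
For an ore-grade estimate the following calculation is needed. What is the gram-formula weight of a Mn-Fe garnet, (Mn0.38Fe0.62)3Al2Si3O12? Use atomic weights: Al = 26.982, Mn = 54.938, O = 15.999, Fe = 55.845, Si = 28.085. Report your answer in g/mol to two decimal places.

496.71 g/mol

The formula mass is the sum 1.14*54.938 + 1.86*55.845 + 2*26.982 + 3*28.085 + 12*15.999.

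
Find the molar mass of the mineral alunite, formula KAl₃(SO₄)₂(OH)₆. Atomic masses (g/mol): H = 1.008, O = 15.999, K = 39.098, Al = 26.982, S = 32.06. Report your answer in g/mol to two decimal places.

414.20 g/mol

M = 1(39.098) + 3(26.982) + 2(32.06) + 14(15.999) + 6(1.008)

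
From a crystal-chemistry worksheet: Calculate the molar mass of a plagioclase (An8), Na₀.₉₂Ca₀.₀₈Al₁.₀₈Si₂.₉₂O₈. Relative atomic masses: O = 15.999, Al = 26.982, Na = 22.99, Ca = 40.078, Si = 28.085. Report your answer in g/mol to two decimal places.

M = 0.92*22.99 + 0.08*40.078 + 1.08*26.982 + 2.92*28.085 + 8*15.999

263.50 g/mol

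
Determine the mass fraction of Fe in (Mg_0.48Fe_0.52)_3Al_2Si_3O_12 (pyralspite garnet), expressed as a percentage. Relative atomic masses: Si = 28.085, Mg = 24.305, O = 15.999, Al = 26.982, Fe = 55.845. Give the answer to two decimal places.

19.26 weight percent

M((Mg_0.48Fe_0.52)_3Al_2Si_3O_12) = 452.324 g/mol.
Fe contributes 1.56 × 55.845 = 87.118 g per mole.
87.118/452.324 = 0.1926 → 19.26%.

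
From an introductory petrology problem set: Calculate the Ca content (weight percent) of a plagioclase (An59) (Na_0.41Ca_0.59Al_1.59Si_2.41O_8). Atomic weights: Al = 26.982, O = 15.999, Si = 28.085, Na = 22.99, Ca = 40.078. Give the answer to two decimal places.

8.70 weight percent

Formula mass = 0.41×22.99 + 0.59×40.078 + 1.59×26.982 + 2.41×28.085 + 8×15.999 = 271.650 g/mol, of which 23.646 g is Ca.
So Ca makes up 23.646/271.650 = 0.0870 of the mass, i.e. 8.70%.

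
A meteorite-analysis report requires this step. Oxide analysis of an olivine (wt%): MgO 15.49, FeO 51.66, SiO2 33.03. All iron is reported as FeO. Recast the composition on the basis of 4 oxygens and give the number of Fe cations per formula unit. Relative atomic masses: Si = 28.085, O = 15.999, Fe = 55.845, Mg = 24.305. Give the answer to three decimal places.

1.306 Fe apfu

MgO: 15.49/40.304 = 0.38433 mol → 0.38433 mol Mg, 0.38433 mol O.
FeO: 51.66/71.844 = 0.71906 mol → 0.71906 mol Fe, 0.71906 mol O.
SiO2: 33.03/60.083 = 0.54974 mol → 0.54974 mol Si, 1.09948 mol O.
Total oxygen = 2.20287 mol. Normalization factor = 4/2.20287 = 1.81581.
Fe per 4 O = 0.71906 × 1.81581 = 1.306.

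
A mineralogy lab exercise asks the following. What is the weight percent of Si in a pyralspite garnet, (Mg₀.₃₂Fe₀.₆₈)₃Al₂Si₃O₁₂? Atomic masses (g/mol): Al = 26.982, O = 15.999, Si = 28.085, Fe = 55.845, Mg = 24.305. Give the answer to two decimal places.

18.02 weight percent

Formula mass = 0.96*24.305 + 2.04*55.845 + 2*26.982 + 3*28.085 + 12*15.999 = 467.464 g/mol, of which 84.255 g is Si.
So Si makes up 84.255/467.464 = 0.1802 of the mass, i.e. 18.02%.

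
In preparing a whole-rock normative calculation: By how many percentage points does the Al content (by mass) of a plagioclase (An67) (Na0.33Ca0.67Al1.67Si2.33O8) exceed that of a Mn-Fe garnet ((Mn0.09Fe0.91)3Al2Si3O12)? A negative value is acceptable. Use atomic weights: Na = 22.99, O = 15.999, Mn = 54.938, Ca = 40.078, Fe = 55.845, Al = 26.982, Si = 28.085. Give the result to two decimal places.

First mineral: 45.060 g Al in 272.929 g formula = 16.51 wt% Al.
Second mineral: 53.964 g Al in 497.497 g formula = 10.85 wt% Al.
16.51% − 10.85% gives a difference of 5.66 percentage points.

5.66 percentage points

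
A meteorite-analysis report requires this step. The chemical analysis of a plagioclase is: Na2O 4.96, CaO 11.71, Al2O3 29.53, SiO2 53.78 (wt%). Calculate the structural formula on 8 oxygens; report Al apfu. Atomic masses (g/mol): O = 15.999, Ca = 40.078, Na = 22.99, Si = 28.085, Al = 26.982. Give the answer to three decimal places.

4.96 wt% Na2O ÷ 61.979 g/mol = 0.08003 mol, giving 0.16006 Na and 0.08003 O.
11.71 wt% CaO ÷ 56.077 g/mol = 0.20882 mol, giving 0.20882 Ca and 0.20882 O.
29.53 wt% Al2O3 ÷ 101.961 g/mol = 0.28962 mol, giving 0.57924 Al and 0.86886 O.
53.78 wt% SiO2 ÷ 60.083 g/mol = 0.89510 mol, giving 0.89510 Si and 1.79020 O.
Oxygen sums to 2.94791; scaling by 8/2.94791 = 2.71379 puts the formula on 8 O.
Al: 0.57924 × 2.71379 = 1.572 atoms per formula unit.

1.572 Al apfu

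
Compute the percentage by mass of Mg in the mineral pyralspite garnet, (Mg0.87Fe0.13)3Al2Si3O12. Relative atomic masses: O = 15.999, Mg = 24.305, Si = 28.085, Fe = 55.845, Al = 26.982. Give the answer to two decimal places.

Molar mass of (Mg0.87Fe0.13)3Al2Si3O12: 2.61·24.305 + 0.39·55.845 + 2·26.982 + 3·28.085 + 12·15.999 = 415.423 g/mol.
Mass of Mg per formula unit: 2.61 × 24.305 = 63.436 g.
Weight fraction Mg = 63.436 / 415.423 = 0.1527.

15.27 mass %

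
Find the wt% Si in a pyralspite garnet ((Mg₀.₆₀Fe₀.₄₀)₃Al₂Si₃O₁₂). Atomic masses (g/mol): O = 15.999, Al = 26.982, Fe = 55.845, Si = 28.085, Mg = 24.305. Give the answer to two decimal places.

M((Mg₀.₆₀Fe₀.₄₀)₃Al₂Si₃O₁₂) = 440.970 g/mol.
Si contributes 3 × 28.085 = 84.255 g per mole.
84.255/440.970 = 0.1911 → 19.11%.

19.11 mass %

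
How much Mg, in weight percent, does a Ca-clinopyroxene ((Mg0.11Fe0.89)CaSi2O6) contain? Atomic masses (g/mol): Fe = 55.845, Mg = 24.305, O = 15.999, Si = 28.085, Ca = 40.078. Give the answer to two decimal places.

Formula mass = 0.11·24.305 + 0.89·55.845 + 1·40.078 + 2·28.085 + 6·15.999 = 244.618 g/mol, of which 2.674 g is Mg.
So Mg makes up 2.674/244.618 = 0.0109 of the mass, i.e. 1.09%.

1.09 weight percent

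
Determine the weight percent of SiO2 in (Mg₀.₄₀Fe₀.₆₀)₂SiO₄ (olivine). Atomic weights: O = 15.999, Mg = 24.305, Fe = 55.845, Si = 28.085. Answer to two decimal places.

33.65 wt%

Molar mass of (Mg₀.₄₀Fe₀.₆₀)₂SiO₄ = 0.80·24.305 + 1.20·55.845 + 1·28.085 + 4·15.999 = 178.539 g/mol.
Each formula unit contains 1 Si, equivalent to 1/1 = 1.0000 mol SiO2.
M(SiO2) = 1×28.085 + 2×15.999 = 60.083 g/mol.
Mass of SiO2 per formula unit = 1.0000 × 60.083 = 60.083 g.
SiO2 wt% = 60.083 / 178.539 × 100 = 33.65%.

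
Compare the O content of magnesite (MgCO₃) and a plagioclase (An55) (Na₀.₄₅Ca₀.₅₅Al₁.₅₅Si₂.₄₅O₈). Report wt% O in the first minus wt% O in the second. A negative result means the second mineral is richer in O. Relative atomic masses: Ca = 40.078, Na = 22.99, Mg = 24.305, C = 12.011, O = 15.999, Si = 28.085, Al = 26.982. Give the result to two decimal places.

M(MgCO₃) = 84.313 g/mol, so wt% O = 47.997/84.313 × 100 = 56.93%.
M(Na₀.₄₅Ca₀.₅₅Al₁.₅₅Si₂.₄₅O₈) = 271.011 g/mol, so wt% O = 127.992/271.011 × 100 = 47.23%.
56.93 − 47.23 = 9.70 pp.

9.70 percentage points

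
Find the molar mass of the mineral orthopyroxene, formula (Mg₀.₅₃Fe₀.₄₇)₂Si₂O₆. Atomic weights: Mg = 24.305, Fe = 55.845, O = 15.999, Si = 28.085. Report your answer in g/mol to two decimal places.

230.42 g/mol

Mg: 1.06 × 24.305 = 25.7633
Fe: 0.94 × 55.845 = 52.4943
Si: 2 × 28.085 = 56.1700
O: 6 × 15.999 = 95.9940
Summing the contributions gives the formula mass.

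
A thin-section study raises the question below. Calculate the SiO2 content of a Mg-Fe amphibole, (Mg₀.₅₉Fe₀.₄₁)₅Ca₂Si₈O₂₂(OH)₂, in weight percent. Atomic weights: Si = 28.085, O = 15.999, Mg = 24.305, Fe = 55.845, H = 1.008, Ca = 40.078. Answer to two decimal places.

54.81 wt%

M((Mg₀.₅₉Fe₀.₄₁)₅Ca₂Si₈O₂₂(OH)₂) = 877.010 g/mol; M(SiO2) = 60.083 g/mol.
Moles SiO2 per formula unit = 8 Si ÷ 1 = 8.0000.
SiO2 fraction = (8.0000 × 60.083) / 877.010 = 480.664/877.010 = 0.5481.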